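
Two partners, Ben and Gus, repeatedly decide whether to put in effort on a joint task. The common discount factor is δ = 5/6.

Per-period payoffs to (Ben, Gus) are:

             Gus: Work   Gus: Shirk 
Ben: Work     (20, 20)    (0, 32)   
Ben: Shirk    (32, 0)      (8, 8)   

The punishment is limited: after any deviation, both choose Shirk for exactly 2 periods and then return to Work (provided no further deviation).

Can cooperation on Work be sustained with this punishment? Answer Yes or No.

IC: δ+…+δ^2 ≥ (32−20)/(20−8) = 1.
At δ = 5/6: partial sum = 1.5278 ≥ 1.0000. Cooperation sustainable.

Yes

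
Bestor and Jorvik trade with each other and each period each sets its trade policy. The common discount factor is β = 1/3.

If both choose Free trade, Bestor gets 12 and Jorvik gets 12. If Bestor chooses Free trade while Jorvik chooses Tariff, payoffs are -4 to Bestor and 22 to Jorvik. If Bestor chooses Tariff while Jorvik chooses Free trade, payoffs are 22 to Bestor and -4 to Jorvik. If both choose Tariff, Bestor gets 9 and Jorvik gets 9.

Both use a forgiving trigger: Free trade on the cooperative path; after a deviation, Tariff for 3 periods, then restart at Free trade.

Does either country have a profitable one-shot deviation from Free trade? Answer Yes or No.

Yes

Comparing payoff streams over the 4 periods until play realigns: cooperate → 12(1+β+…+β^3); deviate → 22 + 9(β+…+β^3).
Cooperation is sustained iff (12−9)(β+…+β^3) ≥ 22−12.
β+…+β^3 = 1/3·(1−(1/3)^3)/(1−1/3) = 0.4815, and (22−12)/(12−9) = 3.3333.
0.4815 < 3.3333, so cooperation is not sustainable.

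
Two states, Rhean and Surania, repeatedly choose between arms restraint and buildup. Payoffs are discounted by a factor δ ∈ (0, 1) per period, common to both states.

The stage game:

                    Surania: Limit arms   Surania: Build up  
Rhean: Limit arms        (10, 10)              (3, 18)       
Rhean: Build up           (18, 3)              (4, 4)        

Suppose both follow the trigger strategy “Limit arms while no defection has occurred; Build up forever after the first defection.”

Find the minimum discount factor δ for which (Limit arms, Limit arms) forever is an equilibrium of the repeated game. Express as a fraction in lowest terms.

4/7

10/(1−δ) ≥ 18 + 4δ/(1−δ)
10 ≥ 18 − 14δ
δ ≥ 8/14 = 4/7.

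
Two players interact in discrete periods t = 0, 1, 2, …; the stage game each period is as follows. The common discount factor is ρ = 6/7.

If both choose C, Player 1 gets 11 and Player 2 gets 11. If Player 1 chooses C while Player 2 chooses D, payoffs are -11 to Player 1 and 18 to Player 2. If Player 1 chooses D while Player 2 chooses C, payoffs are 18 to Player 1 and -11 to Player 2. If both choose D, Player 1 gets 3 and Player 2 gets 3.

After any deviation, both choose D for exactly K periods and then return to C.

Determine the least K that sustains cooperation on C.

No profitable deviation requires (11−3)(ρ+…+ρ^K) ≥ 18−11, i.e. ρ+…+ρ^K ≥ 7/8 ≈ 0.8750.
With ρ = 6/7, the partial sums are K=1: 0.8571, K=2: 1.5918.
K = 2 is the first length at which the sum reaches 0.8750.

2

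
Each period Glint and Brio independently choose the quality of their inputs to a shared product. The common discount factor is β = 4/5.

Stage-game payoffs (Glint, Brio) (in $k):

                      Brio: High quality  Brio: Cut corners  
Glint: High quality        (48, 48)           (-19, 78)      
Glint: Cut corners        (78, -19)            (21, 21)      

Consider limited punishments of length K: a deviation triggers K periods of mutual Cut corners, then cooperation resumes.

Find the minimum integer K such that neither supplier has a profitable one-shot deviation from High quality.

No profitable deviation requires (48−21)(β+…+β^K) ≥ 78−48, i.e. β+…+β^K ≥ 10/9 ≈ 1.1111.
With β = 4/5, the partial sums are K=1: 0.8000, K=2: 1.4400.
K = 2 is the first length at which the sum reaches 1.1111.

2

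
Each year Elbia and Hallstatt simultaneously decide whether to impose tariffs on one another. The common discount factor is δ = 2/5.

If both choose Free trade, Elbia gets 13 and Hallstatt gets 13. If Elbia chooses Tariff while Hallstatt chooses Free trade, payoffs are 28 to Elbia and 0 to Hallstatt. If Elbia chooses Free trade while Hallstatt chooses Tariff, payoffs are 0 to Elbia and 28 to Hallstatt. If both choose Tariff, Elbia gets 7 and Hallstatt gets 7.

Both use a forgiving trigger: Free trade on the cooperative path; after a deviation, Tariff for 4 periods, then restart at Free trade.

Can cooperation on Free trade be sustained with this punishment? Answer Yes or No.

No

IC: δ+…+δ^4 ≥ (28−13)/(13−7) = 5/2.
At δ = 2/5: partial sum = 0.6496 < 2.5000. Cooperation not sustainable.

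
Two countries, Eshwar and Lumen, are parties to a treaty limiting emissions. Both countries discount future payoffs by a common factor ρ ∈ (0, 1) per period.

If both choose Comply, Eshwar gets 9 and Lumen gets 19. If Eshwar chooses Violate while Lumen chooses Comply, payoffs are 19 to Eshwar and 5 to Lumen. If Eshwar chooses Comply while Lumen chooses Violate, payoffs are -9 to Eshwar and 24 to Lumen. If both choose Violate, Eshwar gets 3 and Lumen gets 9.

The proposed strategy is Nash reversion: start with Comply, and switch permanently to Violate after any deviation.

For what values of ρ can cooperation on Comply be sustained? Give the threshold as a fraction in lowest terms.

Eshwar: cooperation gives 9 each period; deviation gives 19 once then 3 forever.
  9/(1−ρ) ≥ 19 + 3ρ/(1−ρ) ⇒ ρ ≥ 10/16 = 5/8.
Lumen: cooperation gives 19 each period; deviation gives 24 once then 9 forever.
  ρ ≥ 5/15 = 1/3.
Both must hold, so the binding constraint is Eshwar's: ρ ≥ 5/8.

5/8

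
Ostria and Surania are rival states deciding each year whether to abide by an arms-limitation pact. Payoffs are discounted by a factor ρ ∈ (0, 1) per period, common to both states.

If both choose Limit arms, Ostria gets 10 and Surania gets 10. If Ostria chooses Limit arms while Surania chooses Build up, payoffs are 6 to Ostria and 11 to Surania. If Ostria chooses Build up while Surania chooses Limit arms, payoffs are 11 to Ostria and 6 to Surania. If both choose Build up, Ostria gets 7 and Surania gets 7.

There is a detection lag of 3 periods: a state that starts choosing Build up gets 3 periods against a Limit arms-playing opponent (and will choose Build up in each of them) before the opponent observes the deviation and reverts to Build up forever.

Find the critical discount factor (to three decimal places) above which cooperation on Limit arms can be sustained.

A deviator earns 11 for 3 periods, then 7 forever; cooperating earns 10 forever. Multiplying the IC by (1−ρ):
10 ≥ 11(1−ρ^3) + 7ρ^3, so 4·ρ^3 ≥ 1 and ρ^3 ≥ 1/4.
ρ ≥ (1/4)^(1/3) ≈ 0.630.

0.630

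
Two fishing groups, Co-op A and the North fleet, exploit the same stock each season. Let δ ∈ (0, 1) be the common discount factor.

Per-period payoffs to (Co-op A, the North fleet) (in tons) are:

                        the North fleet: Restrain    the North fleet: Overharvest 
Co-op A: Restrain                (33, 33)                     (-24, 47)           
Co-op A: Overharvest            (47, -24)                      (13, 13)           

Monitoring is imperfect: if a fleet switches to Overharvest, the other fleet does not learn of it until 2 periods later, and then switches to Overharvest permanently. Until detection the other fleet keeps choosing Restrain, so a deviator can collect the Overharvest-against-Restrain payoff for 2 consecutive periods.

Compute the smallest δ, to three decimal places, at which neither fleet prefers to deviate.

0.642

Deviating for the 2 undetected periods gains 47−33 = 14 per period over cooperation, then loses 33−13 = 20 per period forever once punishment starts.
Gain: 14(1 + δ + … + δ^1); loss: 20·δ^2/(1−δ).
No profitable deviation ⇔ 14(1−δ^2) ≤ 20·δ^2, i.e. δ^2 ≥ 14/(14+20) = 7/17.
Hence δ ≥ (7/17)^(1/2) ≈ 0.642.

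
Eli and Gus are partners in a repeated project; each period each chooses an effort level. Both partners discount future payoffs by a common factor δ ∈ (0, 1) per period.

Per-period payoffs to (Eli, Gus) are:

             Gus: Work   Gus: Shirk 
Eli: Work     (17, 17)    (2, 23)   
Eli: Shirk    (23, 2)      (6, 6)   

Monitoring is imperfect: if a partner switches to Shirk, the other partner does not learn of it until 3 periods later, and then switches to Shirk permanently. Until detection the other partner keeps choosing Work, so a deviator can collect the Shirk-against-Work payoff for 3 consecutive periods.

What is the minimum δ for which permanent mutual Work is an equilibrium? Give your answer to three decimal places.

0.707

A deviator earns 23 for 3 periods, then 6 forever; cooperating earns 17 forever. Multiplying the IC by (1−δ):
17 ≥ 23(1−δ^3) + 6δ^3, so 17·δ^3 ≥ 6 and δ^3 ≥ 6/17.
δ ≥ (6/17)^(1/3) ≈ 0.707.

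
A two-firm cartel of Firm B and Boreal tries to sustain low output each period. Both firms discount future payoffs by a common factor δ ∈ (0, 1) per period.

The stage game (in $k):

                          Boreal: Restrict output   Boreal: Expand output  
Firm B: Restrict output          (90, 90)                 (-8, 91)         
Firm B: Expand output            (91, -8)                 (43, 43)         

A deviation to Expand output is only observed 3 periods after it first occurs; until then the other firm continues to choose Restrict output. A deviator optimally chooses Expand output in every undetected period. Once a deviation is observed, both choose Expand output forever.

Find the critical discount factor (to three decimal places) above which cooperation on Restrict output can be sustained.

0.275

The best deviation is to choose Expand output for all 3 undetected periods, earning 91 each, then 43 forever once detected.
Deviation value: 91(1−δ^3)/(1−δ) + 43δ^3/(1−δ); cooperation value: 90/(1−δ).
IC: 90 ≥ 91(1−δ^3) + 43δ^3 = 91 − 48δ^3.
So δ^3 ≥ 1/48, giving δ ≥ (1/48)^(1/3) ≈ 0.275.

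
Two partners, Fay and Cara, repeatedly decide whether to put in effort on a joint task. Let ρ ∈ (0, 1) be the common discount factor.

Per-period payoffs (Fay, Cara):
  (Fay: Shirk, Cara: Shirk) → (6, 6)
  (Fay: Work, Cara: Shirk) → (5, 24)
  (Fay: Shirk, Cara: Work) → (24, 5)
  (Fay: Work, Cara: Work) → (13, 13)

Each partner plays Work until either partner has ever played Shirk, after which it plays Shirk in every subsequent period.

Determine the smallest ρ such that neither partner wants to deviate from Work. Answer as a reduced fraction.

Under grim trigger the critical discount factor is (T−C)/(T−P) with T = 24, C = 13, P = 6.
ρ* = (24−13)/(24−6) = 11/18.

11/18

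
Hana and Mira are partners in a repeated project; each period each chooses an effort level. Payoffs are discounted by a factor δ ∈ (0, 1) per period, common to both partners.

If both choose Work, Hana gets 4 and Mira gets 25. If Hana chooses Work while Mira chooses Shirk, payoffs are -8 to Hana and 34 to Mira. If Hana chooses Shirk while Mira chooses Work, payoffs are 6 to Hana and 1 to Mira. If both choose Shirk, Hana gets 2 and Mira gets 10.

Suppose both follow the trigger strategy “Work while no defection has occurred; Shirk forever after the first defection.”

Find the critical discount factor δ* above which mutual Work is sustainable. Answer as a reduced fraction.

1/2

Hana's threshold: (6−4)/(6−2) = 1/2.
Mira's threshold: (34−25)/(34−10) = 3/8.
1/2 > 3/8, so Hana binds and δ* = 1/2.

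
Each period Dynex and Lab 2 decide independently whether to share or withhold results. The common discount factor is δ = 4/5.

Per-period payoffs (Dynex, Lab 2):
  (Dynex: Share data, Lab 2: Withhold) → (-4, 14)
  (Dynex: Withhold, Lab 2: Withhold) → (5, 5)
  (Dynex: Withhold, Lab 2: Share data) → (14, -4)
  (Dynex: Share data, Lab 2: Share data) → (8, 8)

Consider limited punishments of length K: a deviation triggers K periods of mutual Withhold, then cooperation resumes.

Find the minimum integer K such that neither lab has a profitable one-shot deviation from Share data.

IC: δ(1−δ^K)/(1−δ) ≥ (14−8)/(8−5) = 2.
With δ = 4/5: need 1 − δ^K ≥ 2·(1−4/5)/(4/5), i.e. δ^K ≤ 0.5000.
Since (4/5)^3 = 0.5120 and (4/5)^4 = 0.4096, the smallest such K is 4.

4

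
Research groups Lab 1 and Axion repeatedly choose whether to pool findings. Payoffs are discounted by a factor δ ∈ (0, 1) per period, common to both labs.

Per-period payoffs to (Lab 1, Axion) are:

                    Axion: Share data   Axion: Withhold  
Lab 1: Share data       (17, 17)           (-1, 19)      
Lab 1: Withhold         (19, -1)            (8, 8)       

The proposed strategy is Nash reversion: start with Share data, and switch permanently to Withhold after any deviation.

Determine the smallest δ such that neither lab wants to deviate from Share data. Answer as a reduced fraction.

2/11

Under grim trigger the critical discount factor is (T−C)/(T−P) with T = 19, C = 17, P = 8.
δ* = (19−17)/(19−8) = 2/11.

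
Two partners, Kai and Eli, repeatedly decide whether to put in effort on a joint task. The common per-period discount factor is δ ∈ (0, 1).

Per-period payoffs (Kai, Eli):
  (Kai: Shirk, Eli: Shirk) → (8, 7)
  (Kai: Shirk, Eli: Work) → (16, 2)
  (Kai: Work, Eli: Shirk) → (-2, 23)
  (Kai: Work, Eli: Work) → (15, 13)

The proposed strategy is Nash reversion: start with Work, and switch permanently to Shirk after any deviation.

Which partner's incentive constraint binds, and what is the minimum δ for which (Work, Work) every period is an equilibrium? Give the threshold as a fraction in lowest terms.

Eli; δ ≥ 5/8

Kai's threshold: (16−15)/(16−8) = 1/8.
Eli's threshold: (23−13)/(23−7) = 5/8.
1/8 < 5/8, so Eli binds and δ* = 5/8.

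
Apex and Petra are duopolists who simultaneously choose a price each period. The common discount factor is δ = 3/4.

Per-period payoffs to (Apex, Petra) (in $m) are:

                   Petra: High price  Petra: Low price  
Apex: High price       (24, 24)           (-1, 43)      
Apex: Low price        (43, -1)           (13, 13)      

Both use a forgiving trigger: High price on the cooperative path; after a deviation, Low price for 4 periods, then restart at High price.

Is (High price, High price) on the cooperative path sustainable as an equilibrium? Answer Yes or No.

Yes

A one-shot deviation gives 43 now, then 13 for 4 periods, then back to 24.
Gain from deviating: (43−24) today; loss: (24−13) in each of the next 4 periods.
No-deviation condition: (24−13)(δ+…+δ^4) ≥ 43−24, i.e. δ+…+δ^4 ≥ 19/11.
At δ = 3/4: δ+…+δ^4 = 2.0508 ≥ 1.7273.
So cooperation is sustainable.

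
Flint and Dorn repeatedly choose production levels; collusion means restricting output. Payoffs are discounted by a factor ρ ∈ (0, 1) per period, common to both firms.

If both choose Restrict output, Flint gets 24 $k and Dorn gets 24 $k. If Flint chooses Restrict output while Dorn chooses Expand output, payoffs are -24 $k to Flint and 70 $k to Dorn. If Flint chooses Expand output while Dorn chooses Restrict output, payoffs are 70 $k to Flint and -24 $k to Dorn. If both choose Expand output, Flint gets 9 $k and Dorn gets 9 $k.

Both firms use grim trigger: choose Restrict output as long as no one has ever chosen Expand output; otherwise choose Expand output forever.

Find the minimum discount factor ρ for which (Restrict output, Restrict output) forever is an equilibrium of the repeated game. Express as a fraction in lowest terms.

24/(1−ρ) ≥ 70 + 9ρ/(1−ρ)
24 ≥ 70 − 61ρ
ρ ≥ 46/61.

46/61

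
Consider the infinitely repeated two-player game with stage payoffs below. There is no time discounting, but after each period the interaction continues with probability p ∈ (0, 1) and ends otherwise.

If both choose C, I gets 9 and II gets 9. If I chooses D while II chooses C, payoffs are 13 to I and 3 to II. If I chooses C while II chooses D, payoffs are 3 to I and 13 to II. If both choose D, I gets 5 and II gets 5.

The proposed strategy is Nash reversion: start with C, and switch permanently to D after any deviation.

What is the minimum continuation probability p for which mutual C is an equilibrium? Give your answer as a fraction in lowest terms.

1/2

Expected cooperation value is 9 + p·9 + p²·9 + … = 9/(1−p); deviation gives 13 + p·5/(1−p).
9 ≥ 13(1−p) + 5p ⇒ 8p ≥ 4 ⇒ p ≥ 4/8 = 1/2.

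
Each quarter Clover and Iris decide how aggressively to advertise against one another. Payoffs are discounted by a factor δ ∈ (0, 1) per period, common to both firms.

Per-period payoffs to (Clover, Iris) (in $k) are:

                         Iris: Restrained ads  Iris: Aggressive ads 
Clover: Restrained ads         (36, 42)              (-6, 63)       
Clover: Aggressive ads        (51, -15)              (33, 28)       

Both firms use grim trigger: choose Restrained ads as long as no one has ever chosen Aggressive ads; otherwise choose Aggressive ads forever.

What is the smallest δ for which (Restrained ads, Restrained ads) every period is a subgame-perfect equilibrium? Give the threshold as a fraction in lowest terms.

Clover: cooperation gives 36 each period; deviation gives 51 once then 33 forever.
  36/(1−δ) ≥ 51 + 33δ/(1−δ) ⇒ δ ≥ 15/18 = 5/6.
Iris: cooperation gives 42 each period; deviation gives 63 once then 28 forever.
  δ ≥ 21/35 = 3/5.
Both must hold, so the binding constraint is Clover's: δ ≥ 5/6.

5/6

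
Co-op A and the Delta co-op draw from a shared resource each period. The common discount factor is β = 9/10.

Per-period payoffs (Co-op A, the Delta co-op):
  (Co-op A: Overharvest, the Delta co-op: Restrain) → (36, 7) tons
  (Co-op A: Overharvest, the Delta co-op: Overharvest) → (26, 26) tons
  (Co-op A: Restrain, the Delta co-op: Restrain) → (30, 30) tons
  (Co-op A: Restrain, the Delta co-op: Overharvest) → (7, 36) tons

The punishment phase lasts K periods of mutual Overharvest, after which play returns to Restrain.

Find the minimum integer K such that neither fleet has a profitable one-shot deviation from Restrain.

2

No profitable deviation requires (30−26)(β+…+β^K) ≥ 36−30, i.e. β+…+β^K ≥ 3/2 ≈ 1.5000.
With β = 9/10, the partial sums are K=1: 0.9000, K=2: 1.7100.
K = 2 is the first length at which the sum reaches 1.5000.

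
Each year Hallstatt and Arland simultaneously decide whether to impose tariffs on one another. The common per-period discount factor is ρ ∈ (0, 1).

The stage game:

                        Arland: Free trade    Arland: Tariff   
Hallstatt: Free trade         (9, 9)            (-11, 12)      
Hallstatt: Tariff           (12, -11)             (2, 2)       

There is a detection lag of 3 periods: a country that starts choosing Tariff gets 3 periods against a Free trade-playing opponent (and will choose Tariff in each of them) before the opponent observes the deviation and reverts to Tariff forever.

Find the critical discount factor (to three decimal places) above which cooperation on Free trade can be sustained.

0.669

Deviating for the 3 undetected periods gains 12−9 = 3 per period over cooperation, then loses 9−2 = 7 per period forever once punishment starts.
Gain: 3(1 + ρ + … + ρ^2); loss: 7·ρ^3/(1−ρ).
No profitable deviation ⇔ 3(1−ρ^3) ≤ 7·ρ^3, i.e. ρ^3 ≥ 3/(3+7) = 3/10.
Hence ρ ≥ (3/10)^(1/3) ≈ 0.669.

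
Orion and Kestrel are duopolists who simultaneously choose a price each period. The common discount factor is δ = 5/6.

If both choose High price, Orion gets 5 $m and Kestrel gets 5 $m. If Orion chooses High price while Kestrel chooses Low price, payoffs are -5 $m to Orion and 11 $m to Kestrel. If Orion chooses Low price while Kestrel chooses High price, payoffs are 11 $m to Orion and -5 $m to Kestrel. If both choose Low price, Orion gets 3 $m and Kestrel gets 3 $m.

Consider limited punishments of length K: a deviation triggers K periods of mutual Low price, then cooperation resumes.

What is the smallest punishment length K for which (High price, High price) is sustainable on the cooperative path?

IC: δ(1−δ^K)/(1−δ) ≥ (11−5)/(5−3) = 3.
With δ = 5/6: need 1 − δ^K ≥ 3·(1−5/6)/(5/6), i.e. δ^K ≤ 0.4000.
Since (5/6)^5 = 0.4019 and (5/6)^6 = 0.3349, the smallest such K is 6.

6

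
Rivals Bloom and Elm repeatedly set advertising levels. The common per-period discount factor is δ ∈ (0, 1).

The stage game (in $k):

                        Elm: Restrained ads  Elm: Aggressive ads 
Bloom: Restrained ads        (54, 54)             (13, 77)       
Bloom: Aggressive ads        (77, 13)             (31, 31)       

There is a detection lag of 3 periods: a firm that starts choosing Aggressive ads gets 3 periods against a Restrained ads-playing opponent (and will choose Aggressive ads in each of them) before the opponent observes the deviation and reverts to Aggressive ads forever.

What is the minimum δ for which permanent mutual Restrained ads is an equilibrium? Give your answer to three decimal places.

Deviating for the 3 undetected periods gains 77−54 = 23 per period over cooperation, then loses 54−31 = 23 per period forever once punishment starts.
Gain: 23(1 + δ + … + δ^2); loss: 23·δ^3/(1−δ).
No profitable deviation ⇔ 23(1−δ^3) ≤ 23·δ^3, i.e. δ^3 ≥ 23/(23+23) = 1/2.
Hence δ ≥ (1/2)^(1/3) ≈ 0.794.

0.794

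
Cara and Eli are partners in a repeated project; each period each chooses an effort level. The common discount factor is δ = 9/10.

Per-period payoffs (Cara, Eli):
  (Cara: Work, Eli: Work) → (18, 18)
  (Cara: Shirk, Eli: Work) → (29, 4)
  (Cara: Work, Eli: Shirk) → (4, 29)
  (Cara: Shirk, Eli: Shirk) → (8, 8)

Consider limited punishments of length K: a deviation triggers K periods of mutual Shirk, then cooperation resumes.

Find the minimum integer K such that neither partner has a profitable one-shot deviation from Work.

2

No profitable deviation requires (18−8)(δ+…+δ^K) ≥ 29−18, i.e. δ+…+δ^K ≥ 11/10 ≈ 1.1000.
With δ = 9/10, the partial sums are K=1: 0.9000, K=2: 1.7100.
K = 2 is the first length at which the sum reaches 1.1000.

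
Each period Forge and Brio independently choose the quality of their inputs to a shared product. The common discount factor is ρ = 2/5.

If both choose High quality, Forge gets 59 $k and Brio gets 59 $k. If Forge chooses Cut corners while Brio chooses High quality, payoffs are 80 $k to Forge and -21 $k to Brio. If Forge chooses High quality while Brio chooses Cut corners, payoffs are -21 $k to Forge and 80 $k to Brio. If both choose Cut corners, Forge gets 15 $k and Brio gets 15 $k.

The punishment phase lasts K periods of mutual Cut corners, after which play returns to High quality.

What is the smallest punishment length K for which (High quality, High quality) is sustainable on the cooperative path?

Need Σ_{k=1}^{K} ρ^k ≥ (80−59)/(59−15) = 0.4773 at ρ = 2/5.
At K = 1 the sum is 0.4000 < 0.4773; at K = 2 it is 0.5600 ≥ 0.4773.
So the minimum punishment length is K = 2.

2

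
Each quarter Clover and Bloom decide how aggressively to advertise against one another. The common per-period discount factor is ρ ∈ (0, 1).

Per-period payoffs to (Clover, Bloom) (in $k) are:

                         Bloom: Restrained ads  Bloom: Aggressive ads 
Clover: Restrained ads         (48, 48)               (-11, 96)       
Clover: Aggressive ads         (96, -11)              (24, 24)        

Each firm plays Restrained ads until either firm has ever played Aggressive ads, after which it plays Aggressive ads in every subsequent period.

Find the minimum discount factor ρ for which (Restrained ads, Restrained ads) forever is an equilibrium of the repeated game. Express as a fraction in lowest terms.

Under grim trigger the critical discount factor is (T−C)/(T−P) with T = 96, C = 48, P = 24.
ρ* = (96−48)/(96−24) = 48/72 = 2/3.

2/3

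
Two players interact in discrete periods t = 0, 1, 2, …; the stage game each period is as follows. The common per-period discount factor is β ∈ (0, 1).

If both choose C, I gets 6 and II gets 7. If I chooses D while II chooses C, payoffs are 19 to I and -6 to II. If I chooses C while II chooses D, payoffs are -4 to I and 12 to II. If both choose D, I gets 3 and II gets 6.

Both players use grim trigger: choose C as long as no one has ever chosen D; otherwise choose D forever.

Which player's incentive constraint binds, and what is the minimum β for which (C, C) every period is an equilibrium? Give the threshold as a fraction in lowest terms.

II; β ≥ 5/6

I's threshold: (19−6)/(19−3) = 13/16.
II's threshold: (12−7)/(12−6) = 5/6.
13/16 < 5/6, so II binds and β* = 5/6.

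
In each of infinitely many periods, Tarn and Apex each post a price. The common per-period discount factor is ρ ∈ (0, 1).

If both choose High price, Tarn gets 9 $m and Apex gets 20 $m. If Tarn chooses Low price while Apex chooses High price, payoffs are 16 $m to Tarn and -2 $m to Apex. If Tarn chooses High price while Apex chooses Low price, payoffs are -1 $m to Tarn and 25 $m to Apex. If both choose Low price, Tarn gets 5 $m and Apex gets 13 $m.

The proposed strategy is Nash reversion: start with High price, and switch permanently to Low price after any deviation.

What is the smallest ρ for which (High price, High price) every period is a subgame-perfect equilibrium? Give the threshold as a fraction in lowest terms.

7/11

Tarn: cooperation gives 9 each period; deviation gives 16 once then 5 forever.
  9/(1−ρ) ≥ 16 + 5ρ/(1−ρ) ⇒ ρ ≥ 7/11.
Apex: cooperation gives 20 each period; deviation gives 25 once then 13 forever.
  ρ ≥ 5/12.
Both must hold, so the binding constraint is Tarn's: ρ ≥ 7/11.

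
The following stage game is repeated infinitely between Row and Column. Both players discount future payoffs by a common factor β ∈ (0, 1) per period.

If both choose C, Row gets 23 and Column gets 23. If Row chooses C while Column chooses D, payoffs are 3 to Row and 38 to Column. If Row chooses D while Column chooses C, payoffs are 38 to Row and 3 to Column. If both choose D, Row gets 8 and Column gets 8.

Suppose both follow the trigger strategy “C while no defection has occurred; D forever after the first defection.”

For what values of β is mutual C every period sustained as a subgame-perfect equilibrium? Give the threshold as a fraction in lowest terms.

1/2

Under grim trigger the critical discount factor is (T−C)/(T−P) with T = 38, C = 23, P = 8.
β* = (38−23)/(38−8) = 15/30 = 1/2.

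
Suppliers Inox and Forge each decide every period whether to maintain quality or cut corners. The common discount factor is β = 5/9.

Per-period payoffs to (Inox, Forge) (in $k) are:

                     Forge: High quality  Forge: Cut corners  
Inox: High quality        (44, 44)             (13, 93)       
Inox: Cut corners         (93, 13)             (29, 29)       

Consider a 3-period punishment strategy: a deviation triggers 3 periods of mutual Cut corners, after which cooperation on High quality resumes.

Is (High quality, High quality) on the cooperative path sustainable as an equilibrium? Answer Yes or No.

Comparing payoff streams over the 4 periods until play realigns: cooperate → 44(1+β+…+β^3); deviate → 93 + 29(β+…+β^3).
Cooperation is sustained iff (44−29)(β+…+β^3) ≥ 93−44.
β+…+β^3 = 5/9·(1−(5/9)^3)/(1−5/9) = 1.0357, and (93−44)/(44−29) = 3.2667.
1.0357 < 3.2667, so cooperation is not sustainable.

No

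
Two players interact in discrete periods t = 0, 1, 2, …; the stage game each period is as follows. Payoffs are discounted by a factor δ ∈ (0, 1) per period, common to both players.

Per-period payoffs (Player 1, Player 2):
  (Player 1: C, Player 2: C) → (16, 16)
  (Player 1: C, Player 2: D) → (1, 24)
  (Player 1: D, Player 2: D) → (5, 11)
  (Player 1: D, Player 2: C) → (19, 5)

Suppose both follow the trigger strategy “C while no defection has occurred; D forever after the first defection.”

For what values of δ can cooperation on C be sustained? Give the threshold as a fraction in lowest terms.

Player 1: cooperation gives 16 each period; deviation gives 19 once then 5 forever.
  16/(1−δ) ≥ 19 + 5δ/(1−δ) ⇒ δ ≥ 3/14.
Player 2: cooperation gives 16 each period; deviation gives 24 once then 11 forever.
  δ ≥ 8/13.
Both must hold, so the binding constraint is Player 2's: δ ≥ 8/13.

8/13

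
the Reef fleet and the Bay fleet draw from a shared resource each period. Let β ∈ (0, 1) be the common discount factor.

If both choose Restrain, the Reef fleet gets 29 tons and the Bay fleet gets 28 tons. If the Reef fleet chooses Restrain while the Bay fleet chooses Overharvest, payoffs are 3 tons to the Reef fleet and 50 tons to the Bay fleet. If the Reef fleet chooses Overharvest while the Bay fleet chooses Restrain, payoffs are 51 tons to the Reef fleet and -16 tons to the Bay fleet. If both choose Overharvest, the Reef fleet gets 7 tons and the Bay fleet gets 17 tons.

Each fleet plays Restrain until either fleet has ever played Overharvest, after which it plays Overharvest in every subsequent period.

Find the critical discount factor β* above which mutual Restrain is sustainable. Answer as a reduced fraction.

For the Reef fleet: deviation gain 51−29 = 22, per-period punishment loss 29−7 = 22. IC gives β ≥ 22/44 = 1/2.
For the Bay fleet: gain 22, loss 11 per period, so β ≥ 22/33 = 2/3.
The tighter constraint is the Bay fleet's, so cooperation needs β ≥ 2/3.

2/3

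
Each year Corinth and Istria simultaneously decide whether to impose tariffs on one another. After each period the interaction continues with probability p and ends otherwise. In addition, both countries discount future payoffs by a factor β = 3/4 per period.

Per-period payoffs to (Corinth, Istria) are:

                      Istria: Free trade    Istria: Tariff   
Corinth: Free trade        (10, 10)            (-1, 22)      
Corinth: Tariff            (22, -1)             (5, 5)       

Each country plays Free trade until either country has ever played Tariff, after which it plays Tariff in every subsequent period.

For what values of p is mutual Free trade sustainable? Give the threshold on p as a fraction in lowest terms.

Expected continuation weight on next period's payoff is β·p = 3/4·p, which plays the role of the discount factor.
Cooperation requires 3/4·p ≥ (22−10)/(22−5) = 12/17, hence p ≥ 16/17.

16/17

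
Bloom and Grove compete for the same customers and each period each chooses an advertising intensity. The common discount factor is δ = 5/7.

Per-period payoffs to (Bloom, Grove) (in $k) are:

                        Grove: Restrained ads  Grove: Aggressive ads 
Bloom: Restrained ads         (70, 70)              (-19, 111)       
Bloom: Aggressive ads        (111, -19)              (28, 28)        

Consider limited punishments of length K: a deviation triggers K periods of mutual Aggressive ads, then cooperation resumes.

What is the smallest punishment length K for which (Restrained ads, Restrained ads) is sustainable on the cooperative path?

2

IC: δ(1−δ^K)/(1−δ) ≥ (111−70)/(70−28) = 41/42.
With δ = 5/7: need 1 − δ^K ≥ 41/42·(1−5/7)/(5/7), i.e. δ^K ≤ 0.6095.
Since (5/7)^1 = 0.7143 and (5/7)^2 = 0.5102, the smallest such K is 2.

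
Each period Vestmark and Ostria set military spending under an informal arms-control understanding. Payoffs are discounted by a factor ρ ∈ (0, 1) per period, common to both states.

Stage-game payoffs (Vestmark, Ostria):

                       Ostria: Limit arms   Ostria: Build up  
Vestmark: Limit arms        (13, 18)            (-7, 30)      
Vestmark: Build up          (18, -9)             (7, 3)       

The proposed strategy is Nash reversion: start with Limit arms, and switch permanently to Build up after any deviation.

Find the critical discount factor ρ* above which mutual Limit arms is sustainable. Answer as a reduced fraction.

5/11

Vestmark's threshold: (18−13)/(18−7) = 5/11.
Ostria's threshold: (30−18)/(30−3) = 4/9.
5/11 > 4/9, so Vestmark binds and ρ* = 5/11.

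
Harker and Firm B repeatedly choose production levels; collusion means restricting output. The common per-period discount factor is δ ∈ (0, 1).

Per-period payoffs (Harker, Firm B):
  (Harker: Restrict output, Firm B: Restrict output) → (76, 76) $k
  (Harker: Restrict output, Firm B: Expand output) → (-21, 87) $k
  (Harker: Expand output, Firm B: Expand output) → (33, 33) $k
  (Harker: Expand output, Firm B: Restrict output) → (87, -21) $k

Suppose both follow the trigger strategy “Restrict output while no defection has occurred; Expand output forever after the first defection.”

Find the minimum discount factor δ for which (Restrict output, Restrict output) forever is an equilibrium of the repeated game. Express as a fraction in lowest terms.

Cooperation forever yields 76 each period: 76/(1−δ).
Deviating yields 87 once, then 33 forever: 87 + 33δ/(1−δ).
No profitable deviation requires 76/(1−δ) ≥ 87 + 33δ/(1−δ).
Multiplying by (1−δ): 76 ≥ 87(1−δ) + 33δ = 87 − 54δ.
So 54δ ≥ 11, i.e. δ ≥ 11/54.

11/54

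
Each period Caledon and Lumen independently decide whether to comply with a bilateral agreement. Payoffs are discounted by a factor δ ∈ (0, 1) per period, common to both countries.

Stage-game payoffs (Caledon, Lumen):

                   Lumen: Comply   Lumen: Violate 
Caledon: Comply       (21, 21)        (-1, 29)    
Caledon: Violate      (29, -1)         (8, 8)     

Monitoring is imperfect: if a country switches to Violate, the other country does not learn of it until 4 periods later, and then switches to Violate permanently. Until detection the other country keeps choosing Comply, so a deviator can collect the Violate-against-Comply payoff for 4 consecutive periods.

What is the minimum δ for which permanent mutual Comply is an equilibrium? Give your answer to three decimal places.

0.786

The best deviation is to choose Violate for all 4 undetected periods, earning 29 each, then 8 forever once detected.
Deviation value: 29(1−δ^4)/(1−δ) + 8δ^4/(1−δ); cooperation value: 21/(1−δ).
IC: 21 ≥ 29(1−δ^4) + 8δ^4 = 29 − 21δ^4.
So δ^4 ≥ 8/21, giving δ ≥ (8/21)^(1/4) ≈ 0.786.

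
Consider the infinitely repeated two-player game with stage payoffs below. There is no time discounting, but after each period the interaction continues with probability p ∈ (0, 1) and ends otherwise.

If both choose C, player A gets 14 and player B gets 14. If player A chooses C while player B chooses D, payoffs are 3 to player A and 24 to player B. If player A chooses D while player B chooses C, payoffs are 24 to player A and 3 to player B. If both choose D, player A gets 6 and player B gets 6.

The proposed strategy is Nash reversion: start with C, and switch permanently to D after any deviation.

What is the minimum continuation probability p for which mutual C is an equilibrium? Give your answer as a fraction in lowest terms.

With no time discounting, the continuation probability p plays the role of the discount factor.
Grim-trigger IC: 14/(1−p) ≥ 24 + 6p/(1−p) ⇒ p ≥ (24−14)/(24−6) = 5/9.

5/9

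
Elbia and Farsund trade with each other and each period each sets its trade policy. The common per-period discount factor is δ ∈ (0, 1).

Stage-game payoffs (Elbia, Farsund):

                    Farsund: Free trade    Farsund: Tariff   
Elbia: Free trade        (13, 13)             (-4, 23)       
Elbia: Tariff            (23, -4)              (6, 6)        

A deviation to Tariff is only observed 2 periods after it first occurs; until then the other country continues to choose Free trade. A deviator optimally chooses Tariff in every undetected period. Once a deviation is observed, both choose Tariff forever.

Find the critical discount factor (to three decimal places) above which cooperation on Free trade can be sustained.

The best deviation is to choose Tariff for all 2 undetected periods, earning 23 each, then 6 forever once detected.
Deviation value: 23(1−δ^2)/(1−δ) + 6δ^2/(1−δ); cooperation value: 13/(1−δ).
IC: 13 ≥ 23(1−δ^2) + 6δ^2 = 23 − 17δ^2.
So δ^2 ≥ 10/17, giving δ ≥ (10/17)^(1/2) ≈ 0.767.

0.767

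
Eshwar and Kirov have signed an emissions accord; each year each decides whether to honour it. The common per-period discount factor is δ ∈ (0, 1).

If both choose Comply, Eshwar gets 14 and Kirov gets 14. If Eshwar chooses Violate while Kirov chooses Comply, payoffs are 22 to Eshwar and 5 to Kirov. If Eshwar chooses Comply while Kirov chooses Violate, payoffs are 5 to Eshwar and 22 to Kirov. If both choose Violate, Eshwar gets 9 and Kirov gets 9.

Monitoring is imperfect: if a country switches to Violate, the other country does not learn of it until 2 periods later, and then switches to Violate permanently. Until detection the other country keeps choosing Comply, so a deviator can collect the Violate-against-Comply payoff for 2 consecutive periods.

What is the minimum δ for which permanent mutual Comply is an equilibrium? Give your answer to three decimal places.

The best deviation is to choose Violate for all 2 undetected periods, earning 22 each, then 9 forever once detected.
Deviation value: 22(1−δ^2)/(1−δ) + 9δ^2/(1−δ); cooperation value: 14/(1−δ).
IC: 14 ≥ 22(1−δ^2) + 9δ^2 = 22 − 13δ^2.
So δ^2 ≥ 8/13, giving δ ≥ (8/13)^(1/2) ≈ 0.784.

0.784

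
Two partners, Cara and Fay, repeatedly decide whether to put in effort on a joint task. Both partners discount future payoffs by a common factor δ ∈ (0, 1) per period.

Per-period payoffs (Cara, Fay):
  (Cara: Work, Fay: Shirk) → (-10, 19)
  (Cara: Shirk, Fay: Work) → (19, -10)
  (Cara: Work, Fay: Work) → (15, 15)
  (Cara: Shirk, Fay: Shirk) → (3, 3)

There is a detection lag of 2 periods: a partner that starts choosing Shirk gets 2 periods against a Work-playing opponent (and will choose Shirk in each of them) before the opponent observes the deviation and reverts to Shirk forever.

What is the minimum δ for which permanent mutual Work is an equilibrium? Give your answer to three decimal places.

The best deviation is to choose Shirk for all 2 undetected periods, earning 19 each, then 3 forever once detected.
Deviation value: 19(1−δ^2)/(1−δ) + 3δ^2/(1−δ); cooperation value: 15/(1−δ).
IC: 15 ≥ 19(1−δ^2) + 3δ^2 = 19 − 16δ^2.
So δ^2 ≥ 4/16 = 1/4, giving δ ≥ (1/4)^(1/2) ≈ 0.500.

0.500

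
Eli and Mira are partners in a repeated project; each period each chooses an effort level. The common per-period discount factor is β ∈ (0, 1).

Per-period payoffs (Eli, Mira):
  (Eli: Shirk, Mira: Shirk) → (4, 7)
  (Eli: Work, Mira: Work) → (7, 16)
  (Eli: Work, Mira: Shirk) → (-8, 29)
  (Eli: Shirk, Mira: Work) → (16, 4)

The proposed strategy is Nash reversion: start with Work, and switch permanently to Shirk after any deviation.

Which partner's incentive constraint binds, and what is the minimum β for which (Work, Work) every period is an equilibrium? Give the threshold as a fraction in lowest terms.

Eli: cooperation gives 7 each period; deviation gives 16 once then 4 forever.
  7/(1−β) ≥ 16 + 4β/(1−β) ⇒ β ≥ 9/12 = 3/4.
Mira: cooperation gives 16 each period; deviation gives 29 once then 7 forever.
  β ≥ 13/22.
Both must hold, so the binding constraint is Eli's: β ≥ 3/4.

Eli; β ≥ 3/4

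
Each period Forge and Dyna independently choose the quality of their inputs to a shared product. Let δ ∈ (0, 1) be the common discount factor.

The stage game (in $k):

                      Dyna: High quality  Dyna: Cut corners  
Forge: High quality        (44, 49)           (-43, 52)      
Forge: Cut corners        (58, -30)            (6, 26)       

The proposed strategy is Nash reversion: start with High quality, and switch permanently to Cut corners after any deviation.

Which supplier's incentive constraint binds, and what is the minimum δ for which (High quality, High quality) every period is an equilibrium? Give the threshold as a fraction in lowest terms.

For Forge: deviation gain 58−44 = 14, per-period punishment loss 44−6 = 38. IC gives δ ≥ 14/52 = 7/26.
For Dyna: gain 3, loss 23 per period, so δ ≥ 3/26.
The tighter constraint is Forge's, so cooperation needs δ ≥ 7/26.

Forge; δ ≥ 7/26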